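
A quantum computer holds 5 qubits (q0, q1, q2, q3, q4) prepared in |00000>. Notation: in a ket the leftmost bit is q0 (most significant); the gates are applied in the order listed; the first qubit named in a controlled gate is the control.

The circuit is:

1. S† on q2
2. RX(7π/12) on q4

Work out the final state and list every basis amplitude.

After the circuit, the state carries amplitude -sqrt(2 - sqrt(2))/4 + sqrt(3*sqrt(2) + 6)/4 on |00000>, -I*sqrt(sqrt(2) + 2)/4 - I*sqrt(6 - 3*sqrt(2))/4 on |00001>, and 0 on every other basis state.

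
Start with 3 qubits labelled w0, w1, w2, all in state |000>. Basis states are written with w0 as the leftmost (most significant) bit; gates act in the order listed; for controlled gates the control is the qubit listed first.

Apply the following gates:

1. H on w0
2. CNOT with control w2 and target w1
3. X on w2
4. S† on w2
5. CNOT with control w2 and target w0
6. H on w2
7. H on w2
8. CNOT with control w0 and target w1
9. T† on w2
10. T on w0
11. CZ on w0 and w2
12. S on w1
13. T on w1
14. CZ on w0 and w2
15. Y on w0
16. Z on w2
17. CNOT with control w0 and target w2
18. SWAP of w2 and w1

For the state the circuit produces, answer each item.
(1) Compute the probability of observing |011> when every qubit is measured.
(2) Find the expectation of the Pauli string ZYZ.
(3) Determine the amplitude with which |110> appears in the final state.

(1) A full measurement returns |011> with probability 1/2.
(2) The observable ZYZ averages to 0.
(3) The final state's coefficient on |110> equals 0.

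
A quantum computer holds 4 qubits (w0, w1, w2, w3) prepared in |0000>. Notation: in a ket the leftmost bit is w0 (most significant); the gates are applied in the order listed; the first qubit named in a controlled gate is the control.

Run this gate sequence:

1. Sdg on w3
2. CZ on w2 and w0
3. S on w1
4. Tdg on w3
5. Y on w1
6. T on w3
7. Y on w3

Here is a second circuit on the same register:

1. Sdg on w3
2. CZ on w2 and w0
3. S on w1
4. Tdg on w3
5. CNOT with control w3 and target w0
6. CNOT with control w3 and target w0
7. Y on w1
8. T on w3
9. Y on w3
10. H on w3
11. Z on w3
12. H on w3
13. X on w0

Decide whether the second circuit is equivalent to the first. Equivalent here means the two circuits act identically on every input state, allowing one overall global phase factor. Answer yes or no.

No — the two circuits implement different unitaries, even allowing a global phase.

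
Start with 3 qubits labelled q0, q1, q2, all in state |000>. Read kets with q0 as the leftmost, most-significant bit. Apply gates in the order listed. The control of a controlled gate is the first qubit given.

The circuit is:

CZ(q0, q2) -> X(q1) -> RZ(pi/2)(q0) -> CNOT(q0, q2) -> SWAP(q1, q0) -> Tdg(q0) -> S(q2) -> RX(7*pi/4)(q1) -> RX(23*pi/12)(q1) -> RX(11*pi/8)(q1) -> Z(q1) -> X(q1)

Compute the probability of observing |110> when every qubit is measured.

A full measurement returns |110> with probability -sqrt(3*sqrt(2) + 6)/8 - sqrt(2 - sqrt(2))/8 + 1/2.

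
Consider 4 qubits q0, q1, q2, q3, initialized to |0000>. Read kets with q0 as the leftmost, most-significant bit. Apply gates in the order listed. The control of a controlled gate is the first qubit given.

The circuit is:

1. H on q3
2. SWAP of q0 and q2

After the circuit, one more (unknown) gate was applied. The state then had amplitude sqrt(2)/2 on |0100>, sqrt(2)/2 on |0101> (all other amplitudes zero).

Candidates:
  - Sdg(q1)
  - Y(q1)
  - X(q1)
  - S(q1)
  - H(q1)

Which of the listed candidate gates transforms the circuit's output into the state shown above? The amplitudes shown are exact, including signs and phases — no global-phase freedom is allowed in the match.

The unique candidate consistent with the amplitudes is X(q1).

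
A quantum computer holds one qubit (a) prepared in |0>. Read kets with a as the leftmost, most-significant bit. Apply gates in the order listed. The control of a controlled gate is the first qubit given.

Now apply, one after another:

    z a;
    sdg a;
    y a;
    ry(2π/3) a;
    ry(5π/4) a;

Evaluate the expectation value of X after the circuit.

The expectation value of X is -sqrt(2)/4 + sqrt(6)/4.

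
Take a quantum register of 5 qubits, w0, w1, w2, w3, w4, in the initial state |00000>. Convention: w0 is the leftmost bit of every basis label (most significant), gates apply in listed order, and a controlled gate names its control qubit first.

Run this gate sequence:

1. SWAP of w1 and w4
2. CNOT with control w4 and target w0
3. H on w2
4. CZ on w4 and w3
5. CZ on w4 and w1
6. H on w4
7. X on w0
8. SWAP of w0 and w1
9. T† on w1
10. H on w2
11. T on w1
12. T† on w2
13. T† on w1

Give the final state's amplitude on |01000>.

The final state's coefficient on |01000> equals -sqrt(2)*exp(3*I*pi/4)/2.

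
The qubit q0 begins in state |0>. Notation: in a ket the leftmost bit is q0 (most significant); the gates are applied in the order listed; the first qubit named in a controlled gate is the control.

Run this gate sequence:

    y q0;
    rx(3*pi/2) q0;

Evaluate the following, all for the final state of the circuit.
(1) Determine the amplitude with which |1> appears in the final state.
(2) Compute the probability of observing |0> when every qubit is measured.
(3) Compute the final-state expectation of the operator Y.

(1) |1> carries amplitude -sqrt(2)*I/2 in the final state.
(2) The probability of measuring |0> is 1/2.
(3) The observable Y averages to -1.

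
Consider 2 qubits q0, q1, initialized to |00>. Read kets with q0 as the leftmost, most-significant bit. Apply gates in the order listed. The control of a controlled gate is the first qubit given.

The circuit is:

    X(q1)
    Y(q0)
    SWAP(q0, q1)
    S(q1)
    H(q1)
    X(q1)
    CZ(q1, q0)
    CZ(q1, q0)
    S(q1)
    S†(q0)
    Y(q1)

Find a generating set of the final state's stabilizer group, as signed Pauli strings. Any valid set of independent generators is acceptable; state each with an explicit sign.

The final state is stabilized by the group generated by -IY, -ZI; other independent generating sets are equally valid.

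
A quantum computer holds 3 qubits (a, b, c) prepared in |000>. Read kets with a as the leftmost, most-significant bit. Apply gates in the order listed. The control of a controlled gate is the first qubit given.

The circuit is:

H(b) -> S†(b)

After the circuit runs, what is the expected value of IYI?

The expectation value of IYI is -1.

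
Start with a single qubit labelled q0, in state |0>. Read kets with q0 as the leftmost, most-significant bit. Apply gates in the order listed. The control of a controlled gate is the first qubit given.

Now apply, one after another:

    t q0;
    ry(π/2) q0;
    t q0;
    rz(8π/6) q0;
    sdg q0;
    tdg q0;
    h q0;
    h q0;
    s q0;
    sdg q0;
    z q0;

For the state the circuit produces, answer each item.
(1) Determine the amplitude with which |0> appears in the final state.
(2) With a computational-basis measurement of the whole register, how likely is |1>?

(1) The amplitude on |0> is -sqrt(2)*exp(I*pi/3)/2.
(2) Outcome |1> occurs with probability 1/2.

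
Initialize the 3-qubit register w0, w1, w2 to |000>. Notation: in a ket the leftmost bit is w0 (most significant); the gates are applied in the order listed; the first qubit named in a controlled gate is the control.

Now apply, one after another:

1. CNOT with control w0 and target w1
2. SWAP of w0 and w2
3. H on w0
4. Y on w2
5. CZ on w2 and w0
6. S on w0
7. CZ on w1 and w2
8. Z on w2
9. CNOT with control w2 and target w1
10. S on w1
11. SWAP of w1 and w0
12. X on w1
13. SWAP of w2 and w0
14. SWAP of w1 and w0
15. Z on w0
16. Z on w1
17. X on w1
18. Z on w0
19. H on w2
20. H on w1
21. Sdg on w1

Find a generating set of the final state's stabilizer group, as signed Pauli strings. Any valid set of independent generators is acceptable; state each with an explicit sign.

The final state is stabilized by the group generated by +YII, -IYI, -IIX; other independent generating sets are equally valid.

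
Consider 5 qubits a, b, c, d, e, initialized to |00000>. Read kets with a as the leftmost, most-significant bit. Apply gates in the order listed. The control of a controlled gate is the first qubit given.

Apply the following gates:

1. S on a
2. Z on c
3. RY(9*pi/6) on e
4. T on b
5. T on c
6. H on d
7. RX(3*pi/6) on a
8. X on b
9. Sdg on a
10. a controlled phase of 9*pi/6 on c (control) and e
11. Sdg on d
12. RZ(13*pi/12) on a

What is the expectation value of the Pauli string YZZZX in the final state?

The observable YZZZX averages to 0.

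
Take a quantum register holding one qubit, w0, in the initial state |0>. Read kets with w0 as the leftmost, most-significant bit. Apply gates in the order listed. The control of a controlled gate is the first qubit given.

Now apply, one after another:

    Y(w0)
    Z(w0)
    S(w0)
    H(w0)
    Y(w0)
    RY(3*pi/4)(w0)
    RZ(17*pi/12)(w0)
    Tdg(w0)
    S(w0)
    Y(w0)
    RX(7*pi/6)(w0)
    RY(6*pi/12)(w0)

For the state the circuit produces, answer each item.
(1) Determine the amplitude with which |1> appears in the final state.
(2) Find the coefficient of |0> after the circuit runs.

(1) The final state's coefficient on |1> equals sqrt(2)*sqrt(sqrt(2)/4 + 1/2)*exp(-17*I*pi/24)/8 + sqrt(6)*sqrt(1/2 - sqrt(2)/4)*exp(-17*I*pi/24)/8 + sqrt(6)*I*sqrt(1/2 - sqrt(2)/4)*exp(-17*I*pi/24)/8 + sqrt(2)*I*sqrt(1/2 - sqrt(2)/4)*exp(-17*I*pi/24)/8 - sqrt(6)*I*sqrt(sqrt(2)/4 + 1/2)*exp(11*I*pi/24)/8 - sqrt(6)*I*sqrt(1/2 - sqrt(2)/4)*exp(11*I*pi/24)/8 + sqrt(2)*I*sqrt(1/2 - sqrt(2)/4)*exp(11*I*pi/24)/8 + sqrt(2)*I*sqrt(sqrt(2)/4 + 1/2)*exp(11*I*pi/24)/8 - sqrt(2)*sqrt(1/2 - sqrt(2)/4)*exp(-17*I*pi/24)/8 + sqrt(2)*sqrt(1/2 - sqrt(2)/4)*exp(11*I*pi/24)/8 - sqrt(2)*I*sqrt(sqrt(2)/4 + 1/2)*exp(-17*I*pi/24)/8 + sqrt(6)*sqrt(1/2 - sqrt(2)/4)*exp(11*I*pi/24)/8 + sqrt(2)*sqrt(sqrt(2)/4 + 1/2)*exp(11*I*pi/24)/8 - sqrt(6)*I*sqrt(sqrt(2)/4 + 1/2)*exp(-17*I*pi/24)/8 - sqrt(6)*sqrt(sqrt(2)/4 + 1/2)*exp(-17*I*pi/24)/8 + sqrt(6)*sqrt(sqrt(2)/4 + 1/2)*exp(11*I*pi/24)/8.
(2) The final state's coefficient on |0> equals -sqrt(6)*sqrt(sqrt(2)/4 + 1/2)*exp(11*I*pi/24)/8 + sqrt(6)*sqrt(sqrt(2)/4 + 1/2)*exp(-17*I*pi/24)/8 - sqrt(2)*sqrt(sqrt(2)/4 + 1/2)*exp(11*I*pi/24)/8 - sqrt(6)*sqrt(1/2 - sqrt(2)/4)*exp(11*I*pi/24)/8 + sqrt(6)*I*sqrt(1/2 - sqrt(2)/4)*exp(-17*I*pi/24)/8 - sqrt(2)*sqrt(1/2 - sqrt(2)/4)*exp(11*I*pi/24)/8 + sqrt(2)*sqrt(1/2 - sqrt(2)/4)*exp(-17*I*pi/24)/8 + sqrt(2)*I*sqrt(1/2 - sqrt(2)/4)*exp(-17*I*pi/24)/8 - sqrt(6)*I*sqrt(sqrt(2)/4 + 1/2)*exp(11*I*pi/24)/8 - sqrt(6)*I*sqrt(1/2 - sqrt(2)/4)*exp(11*I*pi/24)/8 + sqrt(2)*I*sqrt(1/2 - sqrt(2)/4)*exp(11*I*pi/24)/8 + sqrt(2)*I*sqrt(sqrt(2)/4 + 1/2)*exp(11*I*pi/24)/8 - sqrt(6)*sqrt(1/2 - sqrt(2)/4)*exp(-17*I*pi/24)/8 - sqrt(2)*I*sqrt(sqrt(2)/4 + 1/2)*exp(-17*I*pi/24)/8 - sqrt(2)*sqrt(sqrt(2)/4 + 1/2)*exp(-17*I*pi/24)/8 - sqrt(6)*I*sqrt(sqrt(2)/4 + 1/2)*exp(-17*I*pi/24)/8.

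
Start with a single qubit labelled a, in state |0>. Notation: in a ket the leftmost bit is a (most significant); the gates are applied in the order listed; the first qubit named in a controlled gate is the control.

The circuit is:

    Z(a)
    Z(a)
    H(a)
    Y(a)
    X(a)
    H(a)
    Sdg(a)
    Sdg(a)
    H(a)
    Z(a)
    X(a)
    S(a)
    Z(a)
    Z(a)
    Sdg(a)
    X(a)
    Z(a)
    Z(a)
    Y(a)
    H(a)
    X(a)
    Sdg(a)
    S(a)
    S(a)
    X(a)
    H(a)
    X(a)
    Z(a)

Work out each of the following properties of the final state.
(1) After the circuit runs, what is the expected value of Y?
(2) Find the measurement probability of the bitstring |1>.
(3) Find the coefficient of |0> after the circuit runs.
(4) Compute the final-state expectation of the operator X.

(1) The expectation value of Y is 0. Key observation: steps 12-15 multiply out to the identity, so the circuit reduces to the remaining gates.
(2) The probability of measuring |1> is 1/2.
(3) The final state's coefficient on |0> equals sqrt(2)/2.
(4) In the final state, X has expectation 1.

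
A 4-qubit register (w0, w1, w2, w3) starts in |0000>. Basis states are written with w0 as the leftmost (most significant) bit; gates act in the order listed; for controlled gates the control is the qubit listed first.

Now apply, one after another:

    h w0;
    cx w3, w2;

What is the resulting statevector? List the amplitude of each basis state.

The final amplitudes are sqrt(2)/2 on |0000>, sqrt(2)/2 on |1000>, and 0 on every other basis state.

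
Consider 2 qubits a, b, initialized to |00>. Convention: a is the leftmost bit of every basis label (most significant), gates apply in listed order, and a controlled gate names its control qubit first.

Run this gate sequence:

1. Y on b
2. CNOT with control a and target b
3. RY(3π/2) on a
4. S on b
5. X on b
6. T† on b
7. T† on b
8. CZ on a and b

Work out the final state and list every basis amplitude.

After the circuit, the state carries amplitude sqrt(2)/2 on |00>, 0 on |01>, -sqrt(2)/2 on |10>, 0 on |11>.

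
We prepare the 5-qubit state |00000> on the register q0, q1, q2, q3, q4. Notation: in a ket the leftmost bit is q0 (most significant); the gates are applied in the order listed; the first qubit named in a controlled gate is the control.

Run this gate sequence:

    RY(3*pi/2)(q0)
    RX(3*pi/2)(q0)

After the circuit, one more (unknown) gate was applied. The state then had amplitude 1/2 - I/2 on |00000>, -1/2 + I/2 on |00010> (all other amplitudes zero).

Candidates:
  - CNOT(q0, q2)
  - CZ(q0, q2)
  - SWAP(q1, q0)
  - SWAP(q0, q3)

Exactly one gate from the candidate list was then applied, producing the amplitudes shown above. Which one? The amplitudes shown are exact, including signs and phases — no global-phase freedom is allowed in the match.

The applied gate was SWAP(q0, q3).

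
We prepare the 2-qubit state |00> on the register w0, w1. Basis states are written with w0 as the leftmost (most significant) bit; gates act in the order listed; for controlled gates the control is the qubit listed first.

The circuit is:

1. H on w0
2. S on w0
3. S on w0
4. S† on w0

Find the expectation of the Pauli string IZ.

The observable IZ averages to 1. Key observation: the block from step 3 through step 4 cancels to the identity and can be dropped.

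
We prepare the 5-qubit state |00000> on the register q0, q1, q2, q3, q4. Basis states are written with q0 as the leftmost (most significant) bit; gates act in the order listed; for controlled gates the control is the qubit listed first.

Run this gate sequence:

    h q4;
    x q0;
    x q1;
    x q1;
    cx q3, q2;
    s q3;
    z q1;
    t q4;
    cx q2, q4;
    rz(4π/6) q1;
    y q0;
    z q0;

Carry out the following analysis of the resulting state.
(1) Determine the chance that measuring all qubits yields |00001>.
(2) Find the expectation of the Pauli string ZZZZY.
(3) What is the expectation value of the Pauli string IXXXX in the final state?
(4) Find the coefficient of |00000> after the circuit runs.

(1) Outcome |00001> occurs with probability 1/2. Key observation: steps 3-4 multiply out to the identity, so the circuit reduces to the remaining gates.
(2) In the final state, ZZZZY has expectation sqrt(2)/2.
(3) The expectation value of IXXXX is 0.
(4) The final state's coefficient on |00000> equals -sqrt(2)*exp(I*pi/6)/2.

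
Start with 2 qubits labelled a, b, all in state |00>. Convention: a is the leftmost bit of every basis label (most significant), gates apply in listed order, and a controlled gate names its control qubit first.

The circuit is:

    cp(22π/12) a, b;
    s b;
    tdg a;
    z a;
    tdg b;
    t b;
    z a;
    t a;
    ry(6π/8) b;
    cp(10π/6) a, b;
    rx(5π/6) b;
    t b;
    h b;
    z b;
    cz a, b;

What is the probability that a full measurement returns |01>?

A full measurement returns |01> with probability 3/8.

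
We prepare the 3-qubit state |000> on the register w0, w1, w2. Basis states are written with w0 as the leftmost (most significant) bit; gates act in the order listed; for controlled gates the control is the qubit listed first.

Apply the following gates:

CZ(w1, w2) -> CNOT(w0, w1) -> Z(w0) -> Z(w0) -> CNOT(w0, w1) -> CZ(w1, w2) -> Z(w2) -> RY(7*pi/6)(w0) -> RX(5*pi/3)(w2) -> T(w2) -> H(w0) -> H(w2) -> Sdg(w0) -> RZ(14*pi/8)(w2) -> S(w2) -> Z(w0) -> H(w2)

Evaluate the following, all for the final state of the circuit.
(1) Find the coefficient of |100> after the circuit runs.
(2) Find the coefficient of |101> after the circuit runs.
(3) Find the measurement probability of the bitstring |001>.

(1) The final state's coefficient on |100> equals (-3 - sqrt(3) - 3*exp(I*pi/4) - sqrt(3)*exp(3*I*pi/4))*exp(5*I*pi/8)/8. Key observation: steps 1-6 multiply out to the identity, so the circuit reduces to the remaining gates.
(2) |101> carries amplitude (-3 + sqrt(3) - sqrt(3)*exp(3*I*pi/4) + 3*exp(I*pi/4))*exp(5*I*pi/8)/8 in the final state.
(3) A full measurement returns |001> with probability -sqrt(3)/32 - sqrt(2)/32 + 1/8.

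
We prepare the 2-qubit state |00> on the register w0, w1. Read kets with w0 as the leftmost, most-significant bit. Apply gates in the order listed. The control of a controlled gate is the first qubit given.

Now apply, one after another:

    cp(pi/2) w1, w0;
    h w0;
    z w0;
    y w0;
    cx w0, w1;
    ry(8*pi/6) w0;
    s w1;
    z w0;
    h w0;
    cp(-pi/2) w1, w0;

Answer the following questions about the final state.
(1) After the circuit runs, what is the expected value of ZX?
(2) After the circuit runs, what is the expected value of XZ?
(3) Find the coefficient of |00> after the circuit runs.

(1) In the final state, ZX has expectation 1/4.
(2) In the final state, XZ has expectation -1/4.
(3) The final state's coefficient on |00> equals I*(-sqrt(3) - 1)/4.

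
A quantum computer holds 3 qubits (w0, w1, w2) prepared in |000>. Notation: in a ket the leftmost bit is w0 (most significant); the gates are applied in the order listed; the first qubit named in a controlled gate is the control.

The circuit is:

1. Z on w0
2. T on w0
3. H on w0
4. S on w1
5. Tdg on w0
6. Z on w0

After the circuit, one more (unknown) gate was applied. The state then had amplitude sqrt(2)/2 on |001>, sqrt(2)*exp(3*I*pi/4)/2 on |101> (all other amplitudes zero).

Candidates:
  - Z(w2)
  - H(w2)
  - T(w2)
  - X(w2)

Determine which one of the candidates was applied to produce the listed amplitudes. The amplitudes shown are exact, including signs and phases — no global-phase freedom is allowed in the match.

The applied gate was X(w2).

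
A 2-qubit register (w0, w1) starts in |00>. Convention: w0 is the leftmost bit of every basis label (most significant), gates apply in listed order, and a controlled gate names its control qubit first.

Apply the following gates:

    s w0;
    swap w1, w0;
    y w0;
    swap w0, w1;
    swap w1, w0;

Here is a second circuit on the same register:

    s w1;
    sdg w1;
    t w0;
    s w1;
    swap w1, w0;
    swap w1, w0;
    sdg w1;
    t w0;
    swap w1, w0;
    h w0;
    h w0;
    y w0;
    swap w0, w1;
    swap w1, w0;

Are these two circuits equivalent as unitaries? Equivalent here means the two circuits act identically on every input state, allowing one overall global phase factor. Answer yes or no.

Yes, they are equivalent — the unitaries differ by at most a global phase.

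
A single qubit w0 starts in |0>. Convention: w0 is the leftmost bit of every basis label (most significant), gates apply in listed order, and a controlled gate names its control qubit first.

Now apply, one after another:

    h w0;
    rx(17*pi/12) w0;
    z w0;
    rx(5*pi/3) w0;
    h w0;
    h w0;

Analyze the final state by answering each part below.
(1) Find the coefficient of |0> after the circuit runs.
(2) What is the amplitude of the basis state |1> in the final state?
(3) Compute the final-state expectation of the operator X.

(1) The final state's coefficient on |0> equals sqrt(2)*sqrt(sqrt(2) + 2)/4 + sqrt(2)*I*sqrt(2 - sqrt(2))/4. Key observation: gates 5-6 undo each other exactly, leaving only the rest of the circuit to track.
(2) |1> carries amplitude -sqrt(2)*sqrt(sqrt(2) + 2)/4 - sqrt(2)*I*sqrt(2 - sqrt(2))/4 in the final state.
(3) The expectation value of X is -1.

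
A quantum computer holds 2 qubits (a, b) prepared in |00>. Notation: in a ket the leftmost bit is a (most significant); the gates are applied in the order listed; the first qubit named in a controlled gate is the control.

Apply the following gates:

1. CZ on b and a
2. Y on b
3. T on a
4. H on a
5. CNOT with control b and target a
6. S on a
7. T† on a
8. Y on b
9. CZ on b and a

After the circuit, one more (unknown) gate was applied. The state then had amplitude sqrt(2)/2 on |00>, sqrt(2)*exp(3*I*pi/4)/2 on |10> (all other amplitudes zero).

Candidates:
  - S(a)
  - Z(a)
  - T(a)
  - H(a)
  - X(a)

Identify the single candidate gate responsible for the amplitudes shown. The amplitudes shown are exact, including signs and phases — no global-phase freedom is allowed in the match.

It was S(a) that produced the state shown.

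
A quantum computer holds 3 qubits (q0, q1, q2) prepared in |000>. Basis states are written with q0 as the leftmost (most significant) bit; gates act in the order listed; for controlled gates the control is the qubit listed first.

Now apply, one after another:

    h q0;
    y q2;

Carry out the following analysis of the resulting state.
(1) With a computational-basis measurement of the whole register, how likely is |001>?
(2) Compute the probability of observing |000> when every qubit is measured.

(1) The probability of measuring |001> is 1/2.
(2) Outcome |000> occurs with probability 0.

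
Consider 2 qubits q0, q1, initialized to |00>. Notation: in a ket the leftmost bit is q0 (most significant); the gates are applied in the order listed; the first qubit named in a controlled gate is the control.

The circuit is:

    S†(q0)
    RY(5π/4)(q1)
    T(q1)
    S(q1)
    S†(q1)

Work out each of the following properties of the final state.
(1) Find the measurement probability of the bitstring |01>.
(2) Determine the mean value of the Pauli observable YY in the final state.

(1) A full measurement returns |01> with probability sqrt(2)/4 + 1/2.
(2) The observable YY averages to 0.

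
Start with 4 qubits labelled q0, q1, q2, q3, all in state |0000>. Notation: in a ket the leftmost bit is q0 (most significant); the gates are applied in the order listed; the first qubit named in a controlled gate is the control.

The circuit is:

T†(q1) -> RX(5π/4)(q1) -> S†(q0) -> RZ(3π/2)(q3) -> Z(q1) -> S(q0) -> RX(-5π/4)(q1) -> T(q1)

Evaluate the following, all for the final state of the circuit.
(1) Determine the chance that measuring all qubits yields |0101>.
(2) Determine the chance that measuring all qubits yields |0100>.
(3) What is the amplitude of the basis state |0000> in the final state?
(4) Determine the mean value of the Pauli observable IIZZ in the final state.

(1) A full measurement returns |0101> with probability 0.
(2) The probability of measuring |0100> is 1/2.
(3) The final state's coefficient on |0000> equals sqrt(2)*exp(I*pi/4)/2.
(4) The expectation value of IIZZ is 1.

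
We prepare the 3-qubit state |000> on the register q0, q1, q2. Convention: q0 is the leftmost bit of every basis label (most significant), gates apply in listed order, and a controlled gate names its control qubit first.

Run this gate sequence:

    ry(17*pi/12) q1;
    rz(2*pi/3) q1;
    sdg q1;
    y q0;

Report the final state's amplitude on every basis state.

The final amplitudes are (-sqrt(3*sqrt(2) + 6)/4 + sqrt(2 - sqrt(2))/4)*exp(I*pi/6) on |100>, (sqrt(6 - 3*sqrt(2))/4 + sqrt(sqrt(2) + 2)/4)*exp(I*pi/3) on |110>, and 0 on every other basis state.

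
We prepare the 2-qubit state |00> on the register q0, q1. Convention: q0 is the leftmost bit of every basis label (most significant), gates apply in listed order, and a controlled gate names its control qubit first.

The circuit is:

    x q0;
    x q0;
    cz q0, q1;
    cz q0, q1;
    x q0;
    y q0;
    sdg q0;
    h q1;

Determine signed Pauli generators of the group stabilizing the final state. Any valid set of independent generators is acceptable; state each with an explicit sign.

One valid set of independent stabilizer generators is +IX, +ZI (any independent generating set of the same group is equally correct). Key observation: the block from step 2 through step 5 cancels to the identity and can be dropped.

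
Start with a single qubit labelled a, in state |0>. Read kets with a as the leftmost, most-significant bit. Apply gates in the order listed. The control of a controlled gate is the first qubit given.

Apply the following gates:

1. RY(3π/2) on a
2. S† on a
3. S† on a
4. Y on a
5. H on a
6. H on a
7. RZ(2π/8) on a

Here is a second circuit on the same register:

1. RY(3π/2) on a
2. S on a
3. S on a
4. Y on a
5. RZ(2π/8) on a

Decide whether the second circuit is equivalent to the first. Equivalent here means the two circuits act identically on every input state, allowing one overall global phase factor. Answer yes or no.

Yes, they are equivalent — the unitaries differ by at most a global phase.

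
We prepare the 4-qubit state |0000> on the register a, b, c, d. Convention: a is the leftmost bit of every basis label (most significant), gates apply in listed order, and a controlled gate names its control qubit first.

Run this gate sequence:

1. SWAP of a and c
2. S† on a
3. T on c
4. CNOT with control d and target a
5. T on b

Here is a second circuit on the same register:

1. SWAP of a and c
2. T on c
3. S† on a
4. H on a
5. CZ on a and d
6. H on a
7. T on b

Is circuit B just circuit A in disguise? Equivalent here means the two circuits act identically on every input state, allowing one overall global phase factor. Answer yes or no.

Yes — the two circuits implement the same unitary up to a global phase.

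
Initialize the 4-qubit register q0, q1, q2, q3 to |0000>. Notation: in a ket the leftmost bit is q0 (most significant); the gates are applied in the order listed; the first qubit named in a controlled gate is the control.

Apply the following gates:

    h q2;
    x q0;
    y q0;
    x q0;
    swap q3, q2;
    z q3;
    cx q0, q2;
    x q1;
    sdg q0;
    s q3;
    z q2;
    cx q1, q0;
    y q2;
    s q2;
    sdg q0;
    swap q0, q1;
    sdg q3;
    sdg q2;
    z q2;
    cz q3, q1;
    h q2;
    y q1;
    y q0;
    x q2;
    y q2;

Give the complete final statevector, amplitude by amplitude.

The resulting statevector has amplitude -1/2 on |0100>, 1/2 on |0101>, 1/2 on |0110>, -1/2 on |0111>, and 0 on every other basis state.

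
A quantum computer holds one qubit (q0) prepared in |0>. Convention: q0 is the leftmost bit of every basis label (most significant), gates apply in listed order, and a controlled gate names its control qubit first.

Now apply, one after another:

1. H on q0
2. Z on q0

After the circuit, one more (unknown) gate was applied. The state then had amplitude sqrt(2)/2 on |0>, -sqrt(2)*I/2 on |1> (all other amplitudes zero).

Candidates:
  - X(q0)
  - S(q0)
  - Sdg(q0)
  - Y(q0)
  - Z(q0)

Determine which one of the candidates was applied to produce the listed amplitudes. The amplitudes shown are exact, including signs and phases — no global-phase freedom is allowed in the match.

The applied gate was S(q0).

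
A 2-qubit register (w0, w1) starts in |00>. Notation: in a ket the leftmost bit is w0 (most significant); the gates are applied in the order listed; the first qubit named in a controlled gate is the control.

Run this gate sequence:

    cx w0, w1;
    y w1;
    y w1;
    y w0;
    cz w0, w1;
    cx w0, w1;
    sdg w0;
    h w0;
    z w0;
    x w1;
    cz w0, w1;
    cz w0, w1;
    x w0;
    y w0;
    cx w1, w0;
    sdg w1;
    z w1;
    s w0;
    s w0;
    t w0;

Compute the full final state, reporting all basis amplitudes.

The resulting statevector has amplitude -sqrt(2)*I/2 on |00>, 0 on |01>, -sqrt(2)*exp(3*I*pi/4)/2 on |10>, 0 on |11>.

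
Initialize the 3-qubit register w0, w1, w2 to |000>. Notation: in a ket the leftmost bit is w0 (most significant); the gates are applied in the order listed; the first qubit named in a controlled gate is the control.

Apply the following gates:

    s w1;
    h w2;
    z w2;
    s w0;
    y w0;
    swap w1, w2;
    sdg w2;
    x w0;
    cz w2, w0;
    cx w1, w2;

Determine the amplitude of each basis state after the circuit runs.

After the circuit, the state carries amplitude sqrt(2)*I/2 on |000>, -sqrt(2)*I/2 on |011>, and 0 on every other basis state.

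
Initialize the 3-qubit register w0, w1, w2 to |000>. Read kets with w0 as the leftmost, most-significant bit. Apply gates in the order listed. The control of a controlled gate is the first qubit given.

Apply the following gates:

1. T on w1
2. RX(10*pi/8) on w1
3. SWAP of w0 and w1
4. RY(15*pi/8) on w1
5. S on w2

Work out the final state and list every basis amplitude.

The resulting statevector has amplitude sqrt(2 - sqrt(2))*cos(pi/16)/2 on |000>, 0 on |001>, -sqrt(2 - sqrt(2))*sin(pi/16)/2 on |010>, 0 on |011>, I*sqrt(sqrt(2) + 2)*cos(pi/16)/2 on |100>, 0 on |101>, -I*sqrt(sqrt(2) + 2)*sin(pi/16)/2 on |110>, 0 on |111>.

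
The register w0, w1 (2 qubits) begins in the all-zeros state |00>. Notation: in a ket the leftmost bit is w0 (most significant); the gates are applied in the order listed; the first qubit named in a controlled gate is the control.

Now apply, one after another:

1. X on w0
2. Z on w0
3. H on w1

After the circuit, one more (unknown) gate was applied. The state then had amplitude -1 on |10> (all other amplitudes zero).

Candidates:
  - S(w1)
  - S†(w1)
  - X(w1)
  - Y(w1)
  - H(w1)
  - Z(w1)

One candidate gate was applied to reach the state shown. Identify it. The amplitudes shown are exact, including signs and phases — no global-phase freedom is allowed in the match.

It was H(w1) that produced the state shown.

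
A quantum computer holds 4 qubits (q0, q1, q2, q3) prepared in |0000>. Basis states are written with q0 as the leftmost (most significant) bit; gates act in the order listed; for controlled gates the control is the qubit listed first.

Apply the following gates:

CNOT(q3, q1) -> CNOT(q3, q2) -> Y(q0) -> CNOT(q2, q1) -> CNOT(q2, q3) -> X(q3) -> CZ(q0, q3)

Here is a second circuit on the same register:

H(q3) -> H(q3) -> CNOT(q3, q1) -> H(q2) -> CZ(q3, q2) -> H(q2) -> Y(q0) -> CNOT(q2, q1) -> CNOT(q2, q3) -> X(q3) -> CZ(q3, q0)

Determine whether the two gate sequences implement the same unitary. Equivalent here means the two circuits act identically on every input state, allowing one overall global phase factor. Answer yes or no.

Yes — the two circuits implement the same unitary up to a global phase.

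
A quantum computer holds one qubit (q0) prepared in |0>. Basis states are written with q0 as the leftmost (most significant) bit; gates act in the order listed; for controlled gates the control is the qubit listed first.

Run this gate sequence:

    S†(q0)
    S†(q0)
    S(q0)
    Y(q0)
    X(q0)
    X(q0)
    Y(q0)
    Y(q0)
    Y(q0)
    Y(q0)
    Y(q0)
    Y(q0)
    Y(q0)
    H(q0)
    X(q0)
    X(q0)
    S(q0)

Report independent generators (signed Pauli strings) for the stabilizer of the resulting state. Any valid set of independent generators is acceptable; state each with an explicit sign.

The final state is stabilized by the group generated by +Y; other independent generating sets are equally valid. Key observation: steps 9-12 multiply out to the identity, so the circuit reduces to the remaining gates.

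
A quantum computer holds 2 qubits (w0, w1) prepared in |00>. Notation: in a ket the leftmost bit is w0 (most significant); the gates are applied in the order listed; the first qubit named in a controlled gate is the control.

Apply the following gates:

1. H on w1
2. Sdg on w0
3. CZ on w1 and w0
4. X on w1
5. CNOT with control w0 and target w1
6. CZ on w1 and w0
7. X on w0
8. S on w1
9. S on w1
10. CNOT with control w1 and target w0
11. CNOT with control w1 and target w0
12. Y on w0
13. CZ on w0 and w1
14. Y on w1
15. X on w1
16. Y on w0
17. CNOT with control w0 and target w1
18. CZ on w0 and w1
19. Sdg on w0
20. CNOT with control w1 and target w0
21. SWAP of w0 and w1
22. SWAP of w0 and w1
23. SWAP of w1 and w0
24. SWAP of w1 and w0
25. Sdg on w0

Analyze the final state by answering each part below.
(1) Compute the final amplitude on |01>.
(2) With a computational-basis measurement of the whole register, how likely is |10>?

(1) The final state's coefficient on |01> equals -sqrt(2)/2.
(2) Outcome |10> occurs with probability 1/2.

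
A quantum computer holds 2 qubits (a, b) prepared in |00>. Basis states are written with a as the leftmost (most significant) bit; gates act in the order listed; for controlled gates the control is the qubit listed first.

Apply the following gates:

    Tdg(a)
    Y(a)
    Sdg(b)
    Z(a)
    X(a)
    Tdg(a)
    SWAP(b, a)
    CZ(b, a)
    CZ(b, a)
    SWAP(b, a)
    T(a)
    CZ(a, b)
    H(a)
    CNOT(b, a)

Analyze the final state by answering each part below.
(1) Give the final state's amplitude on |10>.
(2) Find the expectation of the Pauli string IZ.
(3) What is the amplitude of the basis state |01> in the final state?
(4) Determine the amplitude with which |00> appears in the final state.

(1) The final state's coefficient on |10> equals -sqrt(2)*I/2. Key observation: steps 6-11 multiply out to the identity, so the circuit reduces to the remaining gates.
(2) In the final state, IZ has expectation 1.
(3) |01> carries amplitude 0 in the final state.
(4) The amplitude on |00> is -sqrt(2)*I/2.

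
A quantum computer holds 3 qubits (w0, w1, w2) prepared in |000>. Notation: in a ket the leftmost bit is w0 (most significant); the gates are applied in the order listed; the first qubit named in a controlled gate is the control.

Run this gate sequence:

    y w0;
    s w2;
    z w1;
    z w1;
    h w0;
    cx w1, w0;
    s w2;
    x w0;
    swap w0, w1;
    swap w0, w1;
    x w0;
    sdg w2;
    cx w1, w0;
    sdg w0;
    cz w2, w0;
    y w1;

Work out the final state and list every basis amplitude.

After the circuit, the state carries amplitude -sqrt(2)/2 on |010>, -sqrt(2)*I/2 on |110>, and 0 on every other basis state.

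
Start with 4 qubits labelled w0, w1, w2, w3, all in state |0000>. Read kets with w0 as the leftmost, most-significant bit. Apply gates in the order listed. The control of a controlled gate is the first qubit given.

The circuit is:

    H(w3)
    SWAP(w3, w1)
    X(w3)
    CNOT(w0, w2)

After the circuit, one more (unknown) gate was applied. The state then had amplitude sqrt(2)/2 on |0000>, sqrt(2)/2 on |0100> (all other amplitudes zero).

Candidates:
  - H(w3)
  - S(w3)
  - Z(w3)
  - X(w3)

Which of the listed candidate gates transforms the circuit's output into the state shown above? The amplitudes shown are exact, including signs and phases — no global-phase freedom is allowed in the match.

The applied gate was X(w3).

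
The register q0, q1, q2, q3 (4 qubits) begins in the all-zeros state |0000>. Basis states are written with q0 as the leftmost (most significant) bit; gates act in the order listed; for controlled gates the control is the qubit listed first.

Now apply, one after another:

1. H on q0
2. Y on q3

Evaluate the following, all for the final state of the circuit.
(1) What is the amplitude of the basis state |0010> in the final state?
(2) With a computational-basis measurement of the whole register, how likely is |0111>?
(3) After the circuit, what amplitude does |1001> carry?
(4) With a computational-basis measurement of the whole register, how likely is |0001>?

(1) The amplitude on |0010> is 0.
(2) The probability of measuring |0111> is 0.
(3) The final state's coefficient on |1001> equals sqrt(2)*I/2.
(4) A full measurement returns |0001> with probability 1/2.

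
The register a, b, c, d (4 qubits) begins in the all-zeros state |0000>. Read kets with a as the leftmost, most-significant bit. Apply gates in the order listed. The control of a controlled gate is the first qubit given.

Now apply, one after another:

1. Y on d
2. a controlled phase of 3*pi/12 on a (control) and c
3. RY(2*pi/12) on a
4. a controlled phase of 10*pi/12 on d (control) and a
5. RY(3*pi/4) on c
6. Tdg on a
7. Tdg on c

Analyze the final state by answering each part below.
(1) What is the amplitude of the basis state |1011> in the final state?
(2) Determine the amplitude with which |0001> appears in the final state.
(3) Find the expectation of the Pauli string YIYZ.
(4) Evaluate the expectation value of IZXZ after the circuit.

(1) The amplitude on |1011> is (-sqrt(2) + sqrt(6))*sqrt(sqrt(2) + 2)*exp(5*I*pi/6)/8.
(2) The amplitude on |0001> is sqrt(2)*I*sqrt(2 - sqrt(2))/8 + sqrt(6)*I*sqrt(2 - sqrt(2))/8.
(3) In the final state, YIYZ has expectation sqrt(2)/16 + sqrt(6)/16.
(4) In the final state, IZXZ has expectation -1/2.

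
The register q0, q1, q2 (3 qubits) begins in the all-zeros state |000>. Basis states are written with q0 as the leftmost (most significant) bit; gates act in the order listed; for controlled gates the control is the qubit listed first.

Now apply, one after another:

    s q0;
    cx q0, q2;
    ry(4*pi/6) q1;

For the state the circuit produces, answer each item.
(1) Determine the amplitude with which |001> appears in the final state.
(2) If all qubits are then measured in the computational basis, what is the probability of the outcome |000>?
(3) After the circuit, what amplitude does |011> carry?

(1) The final state's coefficient on |001> equals 0.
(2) A full measurement returns |000> with probability 1/4.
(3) |011> carries amplitude 0 in the final state.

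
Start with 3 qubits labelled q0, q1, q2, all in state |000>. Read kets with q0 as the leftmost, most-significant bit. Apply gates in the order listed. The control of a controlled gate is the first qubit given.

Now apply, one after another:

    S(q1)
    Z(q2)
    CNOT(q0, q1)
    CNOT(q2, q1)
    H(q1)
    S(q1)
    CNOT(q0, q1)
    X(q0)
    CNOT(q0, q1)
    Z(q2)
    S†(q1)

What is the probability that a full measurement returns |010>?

A full measurement returns |010> with probability 0.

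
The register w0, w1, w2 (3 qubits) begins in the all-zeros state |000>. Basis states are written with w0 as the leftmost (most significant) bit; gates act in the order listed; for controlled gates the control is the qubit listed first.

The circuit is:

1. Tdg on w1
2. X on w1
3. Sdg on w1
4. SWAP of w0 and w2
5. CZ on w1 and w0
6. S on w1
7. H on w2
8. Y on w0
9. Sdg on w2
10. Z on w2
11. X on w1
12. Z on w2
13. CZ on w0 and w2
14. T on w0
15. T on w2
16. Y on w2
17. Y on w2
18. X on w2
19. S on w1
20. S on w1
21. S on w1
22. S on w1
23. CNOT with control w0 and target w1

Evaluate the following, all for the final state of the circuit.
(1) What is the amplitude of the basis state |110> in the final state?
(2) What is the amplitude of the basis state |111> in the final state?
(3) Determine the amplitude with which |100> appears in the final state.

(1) |110> carries amplitude -sqrt(2)*I/2 in the final state. Key observation: the block from step 19 through step 22 cancels to the identity and can be dropped.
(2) The amplitude on |111> is sqrt(2)*exp(3*I*pi/4)/2.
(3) |100> carries amplitude 0 in the final state.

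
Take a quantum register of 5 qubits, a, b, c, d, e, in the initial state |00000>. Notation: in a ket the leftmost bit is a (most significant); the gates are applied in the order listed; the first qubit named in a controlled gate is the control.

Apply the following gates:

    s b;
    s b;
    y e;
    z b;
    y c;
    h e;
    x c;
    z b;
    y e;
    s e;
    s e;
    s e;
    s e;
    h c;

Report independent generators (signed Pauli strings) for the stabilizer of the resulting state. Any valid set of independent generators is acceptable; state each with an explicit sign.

One valid set of independent stabilizer generators is +IIXII, +IIIIX, +ZIIII, +IZIII, +IIIZI (any independent generating set of the same group is equally correct). Key observation: steps 10-13 multiply out to the identity, so the circuit reduces to the remaining gates.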